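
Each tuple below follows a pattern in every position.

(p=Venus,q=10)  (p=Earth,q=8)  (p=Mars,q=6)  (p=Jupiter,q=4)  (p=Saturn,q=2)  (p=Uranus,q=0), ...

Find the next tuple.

P: Venus, Earth, Mars, Jupiter, Saturn, Uranus → Neptune (runs through the planets Mercury→Neptune).
Q: 10, 8, 6, 4, 2, 0 → -2 (−2 each step).
Putting it together: (p=Neptune,q=-2).

(p=Neptune,q=-2)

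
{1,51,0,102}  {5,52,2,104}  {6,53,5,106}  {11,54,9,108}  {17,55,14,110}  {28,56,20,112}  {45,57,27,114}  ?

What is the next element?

{73,58,35,116}

For the first part, each term is the sum of the two before it: 1, 5, 6, 11, 17, 28, 45 → 73.
Second part — +1 each step: 51, 52, 53, 54, 55, 56, 57 → 58.
Third part: 0, 2, 5, 9, 14, 20, 27 → 35 (differences are 2, 3, 4, … (increasing by 1 each time)).
Fourth part — always 2 × the second part: 102, 104, 106, 108, 110, 112, 114 → 116.
Putting it together: {73,58,35,116}.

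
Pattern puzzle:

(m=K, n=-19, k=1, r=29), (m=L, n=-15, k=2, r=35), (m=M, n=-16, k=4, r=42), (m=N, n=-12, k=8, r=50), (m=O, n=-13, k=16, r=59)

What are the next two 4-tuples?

M: letters move forward 1 place in the alphabet; K, L, M, N, O → P → Q.
N — alternating steps +4, −1, +4, −1, …: -19, -15, -16, -12, -13 → -9 → -10.
K: ×2 each step; 1, 2, 4, 8, 16 → 32 → 64.
R goes 29, 35, 42, 50, 59 → 69 → 80 (differences are 6, 7, 8, … (increasing by 1 each time)).
So the next two 4-tuples are (m=P, n=-9, k=32, r=69) and (m=Q, n=-10, k=64, r=80).

(m=P, n=-9, k=32, r=69), (m=Q, n=-10, k=64, r=80)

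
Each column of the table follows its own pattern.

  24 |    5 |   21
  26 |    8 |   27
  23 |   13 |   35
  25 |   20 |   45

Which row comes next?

22  29  57

First component goes 24, 26, 23, 25 → 22 (alternating steps +2, −3, +2, −3, …).
Second component: differences are 3, 5, 7, … (increasing by 2 each time); 5, 8, 13, 20 → 29.
Third component — differences are 6, 8, 10, … (increasing by 2 each time): 21, 27, 35, 45 → 57.
Combining the parts gives 22  29  57.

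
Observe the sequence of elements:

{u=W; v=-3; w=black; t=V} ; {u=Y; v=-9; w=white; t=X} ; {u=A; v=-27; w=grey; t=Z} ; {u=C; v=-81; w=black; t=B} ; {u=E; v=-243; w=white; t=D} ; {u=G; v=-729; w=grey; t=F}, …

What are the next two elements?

{u=I; v=-2187; w=black; t=H}, {u=K; v=-6561; w=white; t=J}

U — letters move forward 2 places in the alphabet, wrapping Z→A: W, Y, A, C, E, G → I → K.
V goes -3, -9, -27, -81, -243, -729 → -2187 → -6561 (×3 each step).
W: black, white, grey, black, white, grey → black → white (repeats black → white → grey).
T: letters move forward 2 places in the alphabet, wrapping Z→A, so V, X, Z, B, D, F → H → J.
Putting the parts together: {u=I; v=-2187; w=black; t=H} and then {u=K; v=-6561; w=white; t=J}.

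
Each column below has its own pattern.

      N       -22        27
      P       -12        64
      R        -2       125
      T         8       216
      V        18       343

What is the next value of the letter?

Letter goes N, P, R, T, V → X (letters move forward 2 places in the alphabet).
For the second component, +10 each step: -22, -12, -2, 8, 18 → 28.
For the third component, perfect cubes: 3³, 4³, 5³, …: 27, 64, 125, 216, 343 → 512.

X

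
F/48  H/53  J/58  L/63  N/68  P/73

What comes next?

R/78

Letter: F, H, J, L, N, P → R (letters move forward 2 places in the alphabet).
Second component: 48, 53, 58, 63, 68, 73 → 78 (+5 each step).
Putting it together: R/78.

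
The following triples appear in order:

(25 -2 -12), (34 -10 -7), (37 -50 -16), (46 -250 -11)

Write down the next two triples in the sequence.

First entry: 25, 34, 37, 46 → 49 → 58 (alternating steps +9, +3, +9, +3, …).
Second entry: ×5 each step, so -2, -10, -50, -250 → -1250 → -6250.
Third entry: alternating steps +5, −9, +5, −9, …, so -12, -7, -16, -11 → -20 → -15.
Putting the parts together: (49 -1250 -20) and then (58 -6250 -15).

(49 -1250 -20), (58 -6250 -15)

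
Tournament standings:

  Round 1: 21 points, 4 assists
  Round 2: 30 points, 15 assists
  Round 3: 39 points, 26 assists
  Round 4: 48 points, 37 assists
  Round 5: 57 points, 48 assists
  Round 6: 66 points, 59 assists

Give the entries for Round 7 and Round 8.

75 points, 70 assists; 84 points, 81 assists

Points: 21, 30, 39, 48, 57, 66 → 75 → 84 (+9 each step).
Assists: +11 each step, so 4, 15, 26, 37, 48, 59 → 70 → 81.
Putting the parts together: 75 points, 70 assists and then 84 points, 81 assists.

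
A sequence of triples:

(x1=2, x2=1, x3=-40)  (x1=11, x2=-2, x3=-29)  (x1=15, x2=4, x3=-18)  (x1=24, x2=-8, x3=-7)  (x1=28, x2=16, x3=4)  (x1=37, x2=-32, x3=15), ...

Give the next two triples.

X1 goes 2, 11, 15, 24, 28, 37 → 41 → 50 (alternating steps +9, +4, +9, +4, …).
X2: ×(-2) each step, so 1, -2, 4, -8, 16, -32 → 64 → -128.
X3 goes -40, -29, -18, -7, 4, 15 → 26 → 37 (+11 each step).
So the next two triples are (x1=41, x2=64, x3=26) and (x1=50, x2=-128, x3=37).

(x1=41, x2=64, x3=26), (x1=50, x2=-128, x3=37)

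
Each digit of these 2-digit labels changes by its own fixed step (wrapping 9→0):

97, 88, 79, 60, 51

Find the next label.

42

For the first digit, −1 each step, mod 10: 9, 8, 7, 6, 5 → 4.
Second digit: +1 each step, mod 10, so 7, 8, 9, 0, 1 → 2.
So the next label is 42.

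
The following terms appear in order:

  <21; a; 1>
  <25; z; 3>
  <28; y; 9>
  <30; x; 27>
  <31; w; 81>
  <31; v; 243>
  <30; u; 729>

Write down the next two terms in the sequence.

<28; t; 2187>, <25; s; 6561>

First entry goes 21, 25, 28, 30, 31, 31, 30 → 28 → 25 (differences are 4, 3, 2, … (decreasing by 1 each time)).
For the letter, letters move back 1 place in the alphabet, wrapping A→Z: a, z, y, x, w, v, u → t → s.
Third entry goes 1, 3, 9, 27, 81, 243, 729 → 2187 → 6561 (×3 each step).
So the next two terms are <28; t; 2187> and <25; s; 6561>.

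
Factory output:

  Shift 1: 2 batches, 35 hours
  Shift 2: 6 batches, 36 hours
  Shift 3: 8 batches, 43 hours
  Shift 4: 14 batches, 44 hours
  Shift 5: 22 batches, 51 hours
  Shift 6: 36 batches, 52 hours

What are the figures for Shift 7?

Batches goes 2, 6, 8, 14, 22, 36 → 58 (each term is the sum of the two before it).
Hours — alternating steps +1, +7, +1, +7, …: 35, 36, 43, 44, 51, 52 → 59.
Combining the parts gives 58 batches, 59 hours.

58 batches, 59 hours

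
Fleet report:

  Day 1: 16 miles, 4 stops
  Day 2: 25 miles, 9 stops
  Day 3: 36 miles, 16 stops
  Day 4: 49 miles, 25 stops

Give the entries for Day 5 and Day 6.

Miles goes 16, 25, 36, 49 → 64 → 81 (perfect squares: 4², 5², 6², …).
For the stops, perfect squares: 2², 3², 4², …: 4, 9, 16, 25 → 36 → 49.
So the next two rows are 64 miles, 36 stops and 81 miles, 49 stops.

64 miles, 36 stops; 81 miles, 49 stops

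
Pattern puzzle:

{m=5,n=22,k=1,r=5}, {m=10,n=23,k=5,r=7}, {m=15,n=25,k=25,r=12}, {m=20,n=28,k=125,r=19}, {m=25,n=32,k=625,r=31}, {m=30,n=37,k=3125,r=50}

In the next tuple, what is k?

15625

For the k, ×5 each step: 1, 5, 25, 125, 625, 3125 → 15625.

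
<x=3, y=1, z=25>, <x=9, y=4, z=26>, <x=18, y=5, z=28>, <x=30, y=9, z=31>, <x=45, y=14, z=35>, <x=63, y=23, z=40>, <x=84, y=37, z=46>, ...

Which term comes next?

X: 3, 9, 18, 30, 45, 63, 84 → 108 (differences are 6, 9, 12, … (increasing by 3 each time)).
Y: each term is the sum of the two before it; 1, 4, 5, 9, 14, 23, 37 → 60.
Z — differences are 1, 2, 3, … (increasing by 1 each time): 25, 26, 28, 31, 35, 40, 46 → 53.
So the next term is <x=108, y=60, z=53>.

<x=108, y=60, z=53>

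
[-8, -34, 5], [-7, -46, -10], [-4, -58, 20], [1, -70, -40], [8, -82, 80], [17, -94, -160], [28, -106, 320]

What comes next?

First component: -8, -7, -4, 1, 8, 17, 28 → 41 (differences are 1, 3, 5, … (increasing by 2 each time)).
Second component: −12 each step; -34, -46, -58, -70, -82, -94, -106 → -118.
Third component — ×(-2) each step: 5, -10, 20, -40, 80, -160, 320 → -640.
Putting it together: [41, -118, -640].

[41, -118, -640]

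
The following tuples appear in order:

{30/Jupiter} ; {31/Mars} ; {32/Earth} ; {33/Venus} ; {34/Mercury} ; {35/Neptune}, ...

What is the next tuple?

First part: 30, 31, 32, 33, 34, 35 → 36 (+1 each step).
Planet: runs backward through the planets Mercury→Neptune, so Jupiter, Mars, Earth, Venus, Mercury, Neptune → Uranus.
Combining the parts gives {36/Uranus}.

{36/Uranus}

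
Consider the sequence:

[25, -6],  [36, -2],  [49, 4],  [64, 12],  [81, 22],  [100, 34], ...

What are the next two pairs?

First part: 25, 36, 49, 64, 81, 100 → 121 → 144 (perfect squares: 5², 6², 7², …).
Second part — differences are 4, 6, 8, … (increasing by 2 each time): -6, -2, 4, 12, 22, 34 → 48 → 64.
So the next two pairs are [121, 48] and [144, 64].

[121, 48], [144, 64]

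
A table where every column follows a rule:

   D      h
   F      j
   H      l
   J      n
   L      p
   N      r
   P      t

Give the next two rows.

First letter: letters move forward 2 places in the alphabet, so D, F, H, J, L, N, P → R → T.
Second letter: letters move forward 2 places in the alphabet; h, j, l, n, p, r, t → v → x.
So the next two rows are R  v and T  x.

R  v; T  x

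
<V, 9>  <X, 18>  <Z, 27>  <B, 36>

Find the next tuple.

Letter: V, X, Z, B → D (letters move forward 2 places in the alphabet, wrapping Z→A).
Second component: +9 each step, so 9, 18, 27, 36 → 45.
Putting it together: <D, 45>.

<D, 45>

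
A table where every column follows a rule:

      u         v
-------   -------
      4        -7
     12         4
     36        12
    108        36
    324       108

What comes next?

972  324

Column u: 4, 12, 36, 108, 324 → 972 (×3 each step).
Column v — always the previous value of the column u: -7, 4, 12, 36, 108 → 324.
Combining the parts gives 972  324.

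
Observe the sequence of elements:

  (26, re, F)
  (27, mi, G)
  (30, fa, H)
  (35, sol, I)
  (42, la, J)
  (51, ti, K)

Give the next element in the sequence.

(62, do, L)

First component — differences are 1, 3, 5, … (increasing by 2 each time): 26, 27, 30, 35, 42, 51 → 62.
Note — runs through the solfège scale do→ti: re, mi, fa, sol, la, ti → do.
Letter: letters move forward 1 place in the alphabet, so F, G, H, I, J, K → L.
So the next element is (62, do, L).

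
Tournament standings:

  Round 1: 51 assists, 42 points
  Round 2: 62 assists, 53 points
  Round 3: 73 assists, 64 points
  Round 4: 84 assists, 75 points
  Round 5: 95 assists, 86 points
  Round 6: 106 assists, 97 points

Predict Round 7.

Assists: +11 each step; 51, 62, 73, 84, 95, 106 → 117.
Points goes 42, 53, 64, 75, 86, 97 → 108 (+11 each step).
Putting it together: 117 assists, 108 points.

117 assists, 108 points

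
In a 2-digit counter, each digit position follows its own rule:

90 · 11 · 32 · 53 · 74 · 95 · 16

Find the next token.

37

First digit: 9, 1, 3, 5, 7, 9, 1 → 3 (+2 each step, mod 10).
Second digit: 0, 1, 2, 3, 4, 5, 6 → 7 (+1 each step, mod 10).
Putting it together: 37.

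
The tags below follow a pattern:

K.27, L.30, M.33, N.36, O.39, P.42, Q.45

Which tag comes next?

R.48

For the letter, letters move forward 1 place in the alphabet: K, L, M, N, O, P, Q → R.
Second component — +3 each step: 27, 30, 33, 36, 39, 42, 45 → 48.
Putting it together: R.48.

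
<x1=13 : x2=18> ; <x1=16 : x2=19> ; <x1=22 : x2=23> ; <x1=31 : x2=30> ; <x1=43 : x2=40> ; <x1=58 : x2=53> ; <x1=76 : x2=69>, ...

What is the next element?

X1 goes 13, 16, 22, 31, 43, 58, 76 → 97 (differences are 3, 6, 9, … (increasing by 3 each time)).
X2: differences are 1, 4, 7, … (increasing by 3 each time); 18, 19, 23, 30, 40, 53, 69 → 88.
Combining the parts gives <x1=97 : x2=88>.

<x1=97 : x2=88>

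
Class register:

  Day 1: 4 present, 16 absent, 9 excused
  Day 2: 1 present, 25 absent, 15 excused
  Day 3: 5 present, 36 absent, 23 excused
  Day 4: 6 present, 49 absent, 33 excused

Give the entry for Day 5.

Present: 4, 1, 5, 6 → 11 (each term is the sum of the two before it).
Absent: perfect squares: 4², 5², 6², …, so 16, 25, 36, 49 → 64.
For the excused, differences are 6, 8, 10, … (increasing by 2 each time): 9, 15, 23, 33 → 45.
Putting it together: 11 present, 64 absent, 45 excused.

11 present, 64 absent, 45 excused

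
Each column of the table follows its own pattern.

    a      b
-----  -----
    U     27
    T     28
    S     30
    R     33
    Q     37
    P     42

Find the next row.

Column a goes U, T, S, R, Q, P → O (letters move back 1 place in the alphabet).
Column b: differences are 1, 2, 3, … (increasing by 1 each time), so 27, 28, 30, 33, 37, 42 → 48.
So the next row is O  48.

O  48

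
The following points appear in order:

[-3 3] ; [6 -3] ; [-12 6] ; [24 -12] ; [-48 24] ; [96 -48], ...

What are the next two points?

For the first coordinate, ×(-2) each step: -3, 6, -12, 24, -48, 96 → -192 → 384.
Second coordinate goes 3, -3, 6, -12, 24, -48 → 96 → -192 (always the previous value of the first coordinate).
So the next two points are [-192 96] and [384 -192].

[-192 96], [384 -192]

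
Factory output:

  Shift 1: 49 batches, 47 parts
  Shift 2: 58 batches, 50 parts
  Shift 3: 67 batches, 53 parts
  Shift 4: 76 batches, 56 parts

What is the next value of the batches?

85

For the batches, +9 each step: 49, 58, 67, 76 → 85.
Parts: 47, 50, 53, 56 → 59 (+3 each step).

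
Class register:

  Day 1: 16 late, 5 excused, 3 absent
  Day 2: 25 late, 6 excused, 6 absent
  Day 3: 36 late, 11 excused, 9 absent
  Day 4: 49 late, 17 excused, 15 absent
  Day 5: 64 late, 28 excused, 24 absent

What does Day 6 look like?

Late: perfect squares: 4², 5², 6², …, so 16, 25, 36, 49, 64 → 81.
For the excused, each term is the sum of the two before it: 5, 6, 11, 17, 28 → 45.
For the absent, each term is the sum of the two before it: 3, 6, 9, 15, 24 → 39.
Putting it together: 81 late, 45 excused, 39 absent.

81 late, 45 excused, 39 absent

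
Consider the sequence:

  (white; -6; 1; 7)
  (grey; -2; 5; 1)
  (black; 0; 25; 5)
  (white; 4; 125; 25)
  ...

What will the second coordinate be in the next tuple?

Shade: repeats white → grey → black, so white, grey, black, white → grey.
Second coordinate: alternating steps +4, +2, +4, +2, …, so -6, -2, 0, 4 → 6.
Third coordinate — ×5 each step: 1, 5, 25, 125 → 625.
Fourth coordinate: always the previous value of the third coordinate; 7, 1, 5, 25 → 125.

6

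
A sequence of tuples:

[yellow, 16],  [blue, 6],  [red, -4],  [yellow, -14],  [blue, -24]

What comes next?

Colour — repeats yellow → blue → red: yellow, blue, red, yellow, blue → red.
Second coordinate: 16, 6, -4, -14, -24 → -34 (−10 each step).
So the next tuple is [red, -34].

[red, -34]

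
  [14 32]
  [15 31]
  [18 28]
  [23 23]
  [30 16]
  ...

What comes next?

[39 7]

First part: 14, 15, 18, 23, 30 → 39 (differences are 1, 3, 5, … (increasing by 2 each time)).
Second part: 32, 31, 28, 23, 16 → 7 (together with the first part always sums to 46).
Combining the parts gives [39 7].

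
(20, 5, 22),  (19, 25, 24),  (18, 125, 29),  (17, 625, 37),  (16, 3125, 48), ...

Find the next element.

(15, 15625, 62)

First component: −1 each step; 20, 19, 18, 17, 16 → 15.
Second component: ×5 each step; 5, 25, 125, 625, 3125 → 15625.
Third component — differences are 2, 5, 8, … (increasing by 3 each time): 22, 24, 29, 37, 48 → 62.
Putting it together: (15, 15625, 62).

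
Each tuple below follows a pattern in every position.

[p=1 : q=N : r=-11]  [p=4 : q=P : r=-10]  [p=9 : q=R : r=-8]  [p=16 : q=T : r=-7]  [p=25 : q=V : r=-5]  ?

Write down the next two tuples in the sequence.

[p=36 : q=X : r=-4], [p=49 : q=Z : r=-2]

P goes 1, 4, 9, 16, 25 → 36 → 49 (perfect squares: 1², 2², 3², …).
Q: letters move forward 2 places in the alphabet; N, P, R, T, V → X → Z.
R goes -11, -10, -8, -7, -5 → -4 → -2 (alternating steps +1, +2, +1, +2, …).
Putting the parts together: [p=36 : q=X : r=-4] and then [p=49 : q=Z : r=-2].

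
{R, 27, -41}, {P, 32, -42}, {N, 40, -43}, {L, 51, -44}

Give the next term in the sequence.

For the letter, letters move back 2 places in the alphabet: R, P, N, L → J.
Second part: differences are 5, 8, 11, … (increasing by 3 each time); 27, 32, 40, 51 → 65.
Third part: -41, -42, -43, -44 → -45 (−1 each step).
Combining the parts gives {J, 65, -45}.

{J, 65, -45}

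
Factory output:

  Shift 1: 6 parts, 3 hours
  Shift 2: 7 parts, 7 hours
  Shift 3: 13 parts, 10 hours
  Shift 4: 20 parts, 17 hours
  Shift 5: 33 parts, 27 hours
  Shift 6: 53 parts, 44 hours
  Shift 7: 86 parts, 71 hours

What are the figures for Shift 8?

139 parts, 115 hours

For the parts, each term is the sum of the two before it: 6, 7, 13, 20, 33, 53, 86 → 139.
Hours — each term is the sum of the two before it: 3, 7, 10, 17, 27, 44, 71 → 115.
So the next line is 139 parts, 115 hours.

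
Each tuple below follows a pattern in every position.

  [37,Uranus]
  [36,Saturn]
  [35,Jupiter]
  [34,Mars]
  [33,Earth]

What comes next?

First entry: −1 each step; 37, 36, 35, 34, 33 → 32.
Planet: runs backward through the planets Mercury→Neptune; Uranus, Saturn, Jupiter, Mars, Earth → Venus.
Combining the parts gives [32,Venus].

[32,Venus]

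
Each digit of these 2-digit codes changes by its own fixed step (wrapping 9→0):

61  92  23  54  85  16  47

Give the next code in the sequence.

First digit: +3 each step, mod 10; 6, 9, 2, 5, 8, 1, 4 → 7.
Second digit: +1 each step, mod 10, so 1, 2, 3, 4, 5, 6, 7 → 8.
So the next code is 78.

78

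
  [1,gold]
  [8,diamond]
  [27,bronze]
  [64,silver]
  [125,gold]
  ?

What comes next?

[216,diamond]

First part: 1, 8, 27, 64, 125 → 216 (perfect cubes: 1³, 2³, 3³, …).
Rank: repeats gold → diamond → bronze → silver; gold, diamond, bronze, silver, gold → diamond.
Putting it together: [216,diamond].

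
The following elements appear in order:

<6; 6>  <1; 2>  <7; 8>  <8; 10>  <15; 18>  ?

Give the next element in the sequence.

<23; 28>

First coordinate: 6, 1, 7, 8, 15 → 23 (each term is the sum of the two before it).
Second coordinate: 6, 2, 8, 10, 18 → 28 (each term is the sum of the two before it).
So the next element is <23; 28>.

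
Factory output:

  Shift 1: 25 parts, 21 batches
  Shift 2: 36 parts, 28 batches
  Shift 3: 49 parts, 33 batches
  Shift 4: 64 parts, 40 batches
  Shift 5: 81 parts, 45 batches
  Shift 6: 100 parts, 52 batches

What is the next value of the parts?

121

Parts — perfect squares: 5², 6², 7², …: 25, 36, 49, 64, 81, 100 → 121.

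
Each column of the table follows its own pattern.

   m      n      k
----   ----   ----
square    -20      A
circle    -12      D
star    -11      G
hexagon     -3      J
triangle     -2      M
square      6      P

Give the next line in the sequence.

circle  7  S

Column m — repeats square → circle → star → hexagon → triangle: square, circle, star, hexagon, triangle, square → circle.
For the column n, alternating steps +8, +1, +8, +1, …: -20, -12, -11, -3, -2, 6 → 7.
For the column k, letters move forward 3 places in the alphabet: A, D, G, J, M, P → S.
So the next line is circle  7  S.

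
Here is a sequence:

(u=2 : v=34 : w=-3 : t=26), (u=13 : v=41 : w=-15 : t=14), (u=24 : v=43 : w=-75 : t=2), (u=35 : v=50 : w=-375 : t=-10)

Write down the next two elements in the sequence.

(u=46 : v=52 : w=-1875 : t=-22), (u=57 : v=59 : w=-9375 : t=-34)

For the u, +11 each step: 2, 13, 24, 35 → 46 → 57.
V: alternating steps +7, +2, +7, +2, …, so 34, 41, 43, 50 → 52 → 59.
W goes -3, -15, -75, -375 → -1875 → -9375 (×5 each step).
T: −12 each step; 26, 14, 2, -10 → -22 → -34.
Putting the parts together: (u=46 : v=52 : w=-1875 : t=-22) and then (u=57 : v=59 : w=-9375 : t=-34).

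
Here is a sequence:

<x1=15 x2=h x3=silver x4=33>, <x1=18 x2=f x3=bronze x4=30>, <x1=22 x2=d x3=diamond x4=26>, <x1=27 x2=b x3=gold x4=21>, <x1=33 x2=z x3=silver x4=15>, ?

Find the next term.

<x1=40 x2=x x3=bronze x4=8>

X1: 15, 18, 22, 27, 33 → 40 (differences are 3, 4, 5, … (increasing by 1 each time)).
X2 goes h, f, d, b, z → x (letters move back 2 places in the alphabet, wrapping A→Z).
For the x3, repeats silver → bronze → diamond → gold: silver, bronze, diamond, gold, silver → bronze.
For the x4, together with the x1 always sums to 48: 33, 30, 26, 21, 15 → 8.
Putting it together: <x1=40 x2=x x3=bronze x4=8>.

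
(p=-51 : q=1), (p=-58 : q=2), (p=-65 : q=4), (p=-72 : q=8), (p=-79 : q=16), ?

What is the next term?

P: −7 each step, so -51, -58, -65, -72, -79 → -86.
For the q, ×2 each step: 1, 2, 4, 8, 16 → 32.
Putting it together: (p=-86 : q=32).

(p=-86 : q=32)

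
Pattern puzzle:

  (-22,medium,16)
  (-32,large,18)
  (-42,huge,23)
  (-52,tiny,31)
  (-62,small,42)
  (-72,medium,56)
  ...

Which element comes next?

First entry: −10 each step; -22, -32, -42, -52, -62, -72 → -82.
Size: repeats medium → large → huge → tiny → small; medium, large, huge, tiny, small, medium → large.
Third entry goes 16, 18, 23, 31, 42, 56 → 73 (differences are 2, 5, 8, … (increasing by 3 each time)).
Putting it together: (-82,large,73).

(-82,large,73)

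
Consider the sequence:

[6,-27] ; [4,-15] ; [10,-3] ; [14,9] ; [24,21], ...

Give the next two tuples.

[38,33], [62,45]

First slot — each term is the sum of the two before it: 6, 4, 10, 14, 24 → 38 → 62.
Second slot: +12 each step; -27, -15, -3, 9, 21 → 33 → 45.
So the next two tuples are [38,33] and [62,45].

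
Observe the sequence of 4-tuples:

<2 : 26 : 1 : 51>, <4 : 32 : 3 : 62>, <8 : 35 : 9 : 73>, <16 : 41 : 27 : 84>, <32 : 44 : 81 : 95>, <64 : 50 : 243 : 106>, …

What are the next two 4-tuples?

First part goes 2, 4, 8, 16, 32, 64 → 128 → 256 (×2 each step).
Second part: alternating steps +6, +3, +6, +3, …; 26, 32, 35, 41, 44, 50 → 53 → 59.
Third part: ×3 each step, so 1, 3, 9, 27, 81, 243 → 729 → 2187.
Fourth part — +11 each step: 51, 62, 73, 84, 95, 106 → 117 → 128.
Putting the parts together: <128 : 53 : 729 : 117> and then <256 : 59 : 2187 : 128>.

<128 : 53 : 729 : 117>, <256 : 59 : 2187 : 128>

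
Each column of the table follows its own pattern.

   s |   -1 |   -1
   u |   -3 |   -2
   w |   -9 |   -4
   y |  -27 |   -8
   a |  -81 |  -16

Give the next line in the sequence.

Letter goes s, u, w, y, a → c (letters move forward 2 places in the alphabet, wrapping Z→A).
Second component: ×3 each step, so -1, -3, -9, -27, -81 → -243.
Third component: ×2 each step; -1, -2, -4, -8, -16 → -32.
Putting it together: c  -243  -32.

c  -243  -32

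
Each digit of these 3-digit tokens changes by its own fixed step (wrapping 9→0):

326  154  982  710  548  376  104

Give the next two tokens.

932 then 760

First digit: −2 each step, mod 10, so 3, 1, 9, 7, 5, 3, 1 → 9 → 7.
For the second digit, +3 each step, mod 10: 2, 5, 8, 1, 4, 7, 0 → 3 → 6.
Third digit: 6, 4, 2, 0, 8, 6, 4 → 2 → 0 (−2 each step, mod 10).
Putting the parts together: 932 and then 760.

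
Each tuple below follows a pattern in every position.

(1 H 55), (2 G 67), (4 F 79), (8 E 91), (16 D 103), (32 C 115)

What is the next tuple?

(64 B 127)

First value: ×2 each step; 1, 2, 4, 8, 16, 32 → 64.
For the letter, letters move back 1 place in the alphabet: H, G, F, E, D, C → B.
Third value goes 55, 67, 79, 91, 103, 115 → 127 (+12 each step).
So the next tuple is (64 B 127).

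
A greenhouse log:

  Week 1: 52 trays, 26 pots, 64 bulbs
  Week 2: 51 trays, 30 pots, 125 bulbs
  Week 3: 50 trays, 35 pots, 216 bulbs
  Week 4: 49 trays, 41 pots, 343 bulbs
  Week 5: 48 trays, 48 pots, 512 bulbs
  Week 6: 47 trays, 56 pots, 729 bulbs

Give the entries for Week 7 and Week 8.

46 trays, 65 pots, 1000 bulbs; 45 trays, 75 pots, 1331 bulbs

For the trays, −1 each step: 52, 51, 50, 49, 48, 47 → 46 → 45.
Pots goes 26, 30, 35, 41, 48, 56 → 65 → 75 (differences are 4, 5, 6, … (increasing by 1 each time)).
Bulbs: perfect cubes: 4³, 5³, 6³, …; 64, 125, 216, 343, 512, 729 → 1000 → 1331.
So the next two lines are 46 trays, 65 pots, 1000 bulbs and 45 trays, 75 pots, 1331 bulbs.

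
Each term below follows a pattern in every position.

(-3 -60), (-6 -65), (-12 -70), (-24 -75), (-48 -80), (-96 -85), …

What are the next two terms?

First component — ×2 each step: -3, -6, -12, -24, -48, -96 → -192 → -384.
Second component: -60, -65, -70, -75, -80, -85 → -90 → -95 (−5 each step).
Putting the parts together: (-192 -90) and then (-384 -95).

(-192 -90), (-384 -95)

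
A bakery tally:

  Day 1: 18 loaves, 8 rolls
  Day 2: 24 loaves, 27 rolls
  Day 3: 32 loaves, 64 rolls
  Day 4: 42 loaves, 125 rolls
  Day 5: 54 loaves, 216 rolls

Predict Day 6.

Loaves goes 18, 24, 32, 42, 54 → 68 (differences are 6, 8, 10, … (increasing by 2 each time)).
For the rolls, perfect cubes: 2³, 3³, 4³, …: 8, 27, 64, 125, 216 → 343.
Combining the parts gives 68 loaves, 343 rolls.

68 loaves, 343 rolls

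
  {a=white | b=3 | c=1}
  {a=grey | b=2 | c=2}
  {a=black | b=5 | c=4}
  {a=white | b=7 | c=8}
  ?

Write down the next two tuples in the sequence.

A: repeats white → grey → black; white, grey, black, white → grey → black.
B: each term is the sum of the two before it; 3, 2, 5, 7 → 12 → 19.
C: 1, 2, 4, 8 → 16 → 32 (×2 each step).
Putting the parts together: {a=grey | b=12 | c=16} and then {a=black | b=19 | c=32}.

{a=grey | b=12 | c=16}, {a=black | b=19 | c=32}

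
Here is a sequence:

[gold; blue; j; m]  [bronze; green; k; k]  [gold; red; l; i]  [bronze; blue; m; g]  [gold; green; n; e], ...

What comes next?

[bronze; red; o; c]

For the rank, alternates gold ↔ bronze: gold, bronze, gold, bronze, gold → bronze.
Colour: blue, green, red, blue, green → red (repeats blue → green → red).
First letter goes j, k, l, m, n → o (letters move forward 1 place in the alphabet).
Second letter: letters move back 2 places in the alphabet, so m, k, i, g, e → c.
Combining the parts gives [bronze; red; o; c].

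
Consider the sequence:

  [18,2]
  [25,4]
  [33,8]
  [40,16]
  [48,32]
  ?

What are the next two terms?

First value goes 18, 25, 33, 40, 48 → 55 → 63 (alternating steps +7, +8, +7, +8, …).
Second value goes 2, 4, 8, 16, 32 → 64 → 128 (×2 each step).
Putting the parts together: [55,64] and then [63,128].

[55,64], [63,128]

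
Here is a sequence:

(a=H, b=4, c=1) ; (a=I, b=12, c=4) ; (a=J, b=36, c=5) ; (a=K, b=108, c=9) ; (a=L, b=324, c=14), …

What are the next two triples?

A: letters move forward 1 place in the alphabet, so H, I, J, K, L → M → N.
B: ×3 each step, so 4, 12, 36, 108, 324 → 972 → 2916.
C: each term is the sum of the two before it; 1, 4, 5, 9, 14 → 23 → 37.
So the next two triples are (a=M, b=972, c=23) and (a=N, b=2916, c=37).

(a=M, b=972, c=23), (a=N, b=2916, c=37)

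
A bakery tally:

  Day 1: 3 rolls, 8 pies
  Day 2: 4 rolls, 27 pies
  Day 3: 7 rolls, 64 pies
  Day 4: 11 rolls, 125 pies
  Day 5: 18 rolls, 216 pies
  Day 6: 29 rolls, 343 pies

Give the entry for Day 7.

47 rolls, 512 pies

Rolls — each term is the sum of the two before it: 3, 4, 7, 11, 18, 29 → 47.
Pies: perfect cubes: 2³, 3³, 4³, …, so 8, 27, 64, 125, 216, 343 → 512.
So the next line is 47 rolls, 512 pies.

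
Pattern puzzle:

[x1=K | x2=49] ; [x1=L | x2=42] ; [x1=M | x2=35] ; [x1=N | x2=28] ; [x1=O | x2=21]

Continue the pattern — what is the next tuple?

[x1=P | x2=14]

For the x1, letters move forward 1 place in the alphabet: K, L, M, N, O → P.
X2: 49, 42, 35, 28, 21 → 14 (−7 each step).
Putting it together: [x1=P | x2=14].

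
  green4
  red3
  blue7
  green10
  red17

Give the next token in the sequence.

blue27

Colour goes green, red, blue, green, red → blue (repeats green → red → blue).
For the second component, each term is the sum of the two before it: 4, 3, 7, 10, 17 → 27.
So the next token is blue27.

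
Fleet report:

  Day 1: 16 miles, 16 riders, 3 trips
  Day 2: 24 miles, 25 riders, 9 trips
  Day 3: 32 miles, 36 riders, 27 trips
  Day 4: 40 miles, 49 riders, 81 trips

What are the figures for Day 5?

Miles — +8 each step: 16, 24, 32, 40 → 48.
Riders: perfect squares: 4², 5², 6², …; 16, 25, 36, 49 → 64.
Trips: ×3 each step, so 3, 9, 27, 81 → 243.
Combining the parts gives 48 miles, 64 riders, 243 trips.

48 miles, 64 riders, 243 trips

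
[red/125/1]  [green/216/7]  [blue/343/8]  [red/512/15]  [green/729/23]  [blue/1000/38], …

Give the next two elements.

[red/1331/61], [green/1728/99]

Colour goes red, green, blue, red, green, blue → red → green (repeats red → green → blue).
Second coordinate: 125, 216, 343, 512, 729, 1000 → 1331 → 1728 (perfect cubes: 5³, 6³, 7³, …).
Third coordinate — each term is the sum of the two before it: 1, 7, 8, 15, 23, 38 → 61 → 99.
Putting the parts together: [red/1331/61] and then [green/1728/99].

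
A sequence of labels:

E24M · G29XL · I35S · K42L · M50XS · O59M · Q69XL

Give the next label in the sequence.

S80S

Letter: letters move forward 2 places in the alphabet; E, G, I, K, M, O, Q → S.
Second component: differences are 5, 6, 7, … (increasing by 1 each time); 24, 29, 35, 42, 50, 59, 69 → 80.
Size goes M, XL, S, L, XS, M, XL → S (repeats M → XL → S → L → XS).
Combining the parts gives S80S.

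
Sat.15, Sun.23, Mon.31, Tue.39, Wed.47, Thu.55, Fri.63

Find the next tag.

Sat.71

For the day, runs through the weekdays Mon→Sun: Sat, Sun, Mon, Tue, Wed, Thu, Fri → Sat.
Second component — +8 each step: 15, 23, 31, 39, 47, 55, 63 → 71.
Combining the parts gives Sat.71.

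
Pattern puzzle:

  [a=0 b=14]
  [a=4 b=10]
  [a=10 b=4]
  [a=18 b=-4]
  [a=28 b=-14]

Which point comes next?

For the a, differences are 4, 6, 8, … (increasing by 2 each time): 0, 4, 10, 18, 28 → 40.
B: together with the a always sums to 14; 14, 10, 4, -4, -14 → -26.
Putting it together: [a=40 b=-26].

[a=40 b=-26]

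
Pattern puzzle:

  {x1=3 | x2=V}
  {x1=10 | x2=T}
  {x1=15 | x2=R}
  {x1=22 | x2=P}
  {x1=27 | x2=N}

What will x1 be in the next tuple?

34

X1 — alternating steps +7, +5, +7, +5, …: 3, 10, 15, 22, 27 → 34.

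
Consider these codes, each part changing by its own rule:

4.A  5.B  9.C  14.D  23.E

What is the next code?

37.F

First component: each term is the sum of the two before it; 4, 5, 9, 14, 23 → 37.
Letter — letters move forward 1 place in the alphabet: A, B, C, D, E → F.
Putting it together: 37.F.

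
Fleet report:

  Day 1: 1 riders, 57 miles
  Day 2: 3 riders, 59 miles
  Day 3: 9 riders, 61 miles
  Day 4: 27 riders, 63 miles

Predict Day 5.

Riders: ×3 each step; 1, 3, 9, 27 → 81.
Miles: +2 each step, so 57, 59, 61, 63 → 65.
Putting it together: 81 riders, 65 miles.

81 riders, 65 miles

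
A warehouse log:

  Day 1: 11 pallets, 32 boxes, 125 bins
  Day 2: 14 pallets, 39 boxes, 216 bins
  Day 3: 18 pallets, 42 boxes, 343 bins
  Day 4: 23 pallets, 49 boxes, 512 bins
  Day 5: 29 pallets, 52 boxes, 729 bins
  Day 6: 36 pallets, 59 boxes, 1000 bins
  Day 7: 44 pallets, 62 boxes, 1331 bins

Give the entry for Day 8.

For the pallets, differences are 3, 4, 5, … (increasing by 1 each time): 11, 14, 18, 23, 29, 36, 44 → 53.
Boxes goes 32, 39, 42, 49, 52, 59, 62 → 69 (alternating steps +7, +3, +7, +3, …).
For the bins, perfect cubes: 5³, 6³, 7³, …: 125, 216, 343, 512, 729, 1000, 1331 → 1728.
So the next record is 53 pallets, 69 boxes, 1728 bins.

53 pallets, 69 boxes, 1728 bins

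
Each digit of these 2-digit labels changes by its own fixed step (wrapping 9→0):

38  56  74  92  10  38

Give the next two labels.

First digit: 3, 5, 7, 9, 1, 3 → 5 → 7 (+2 each step, mod 10).
Second digit: −2 each step, mod 10, so 8, 6, 4, 2, 0, 8 → 6 → 4.
Putting the parts together: 56 and then 74.

56, 74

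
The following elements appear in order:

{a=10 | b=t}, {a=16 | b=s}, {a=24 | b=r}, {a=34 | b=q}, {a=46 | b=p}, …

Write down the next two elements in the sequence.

{a=60 | b=o}, {a=76 | b=n}

A: differences are 6, 8, 10, … (increasing by 2 each time); 10, 16, 24, 34, 46 → 60 → 76.
B: t, s, r, q, p → o → n (letters move back 1 place in the alphabet).
So the next two elements are {a=60 | b=o} and {a=76 | b=n}.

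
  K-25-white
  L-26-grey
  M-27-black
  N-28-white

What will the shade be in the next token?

Letter: letters move forward 1 place in the alphabet; K, L, M, N → O.
Second component — +1 each step: 25, 26, 27, 28 → 29.
Shade: repeats white → grey → black, so white, grey, black, white → grey.

grey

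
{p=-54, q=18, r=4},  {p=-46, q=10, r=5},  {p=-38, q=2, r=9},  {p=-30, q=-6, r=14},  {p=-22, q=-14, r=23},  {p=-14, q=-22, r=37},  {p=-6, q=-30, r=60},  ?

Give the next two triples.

P: +8 each step, so -54, -46, -38, -30, -22, -14, -6 → 2 → 10.
For the q, −8 each step: 18, 10, 2, -6, -14, -22, -30 → -38 → -46.
For the r, each term is the sum of the two before it: 4, 5, 9, 14, 23, 37, 60 → 97 → 157.
Putting the parts together: {p=2, q=-38, r=97} and then {p=10, q=-46, r=157}.

{p=2, q=-38, r=97}, {p=10, q=-46, r=157}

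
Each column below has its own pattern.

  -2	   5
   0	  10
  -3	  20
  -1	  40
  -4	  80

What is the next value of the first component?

-2

First component: -2, 0, -3, -1, -4 → -2 (alternating steps +2, −3, +2, −3, …).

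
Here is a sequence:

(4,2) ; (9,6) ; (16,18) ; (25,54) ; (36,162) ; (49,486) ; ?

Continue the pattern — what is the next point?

First slot goes 4, 9, 16, 25, 36, 49 → 64 (perfect squares: 2², 3², 4², …).
Second slot — ×3 each step: 2, 6, 18, 54, 162, 486 → 1458.
Putting it together: (64,1458).

(64,1458)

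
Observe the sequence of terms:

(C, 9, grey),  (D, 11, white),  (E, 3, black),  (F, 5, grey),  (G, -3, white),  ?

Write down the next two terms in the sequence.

Letter — letters move forward 1 place in the alphabet: C, D, E, F, G → H → I.
Second value: alternating steps +2, −8, +2, −8, …; 9, 11, 3, 5, -3 → -1 → -9.
Shade — repeats grey → white → black: grey, white, black, grey, white → black → grey.
So the next two terms are (H, -1, black) and (I, -9, grey).

(H, -1, black), (I, -9, grey)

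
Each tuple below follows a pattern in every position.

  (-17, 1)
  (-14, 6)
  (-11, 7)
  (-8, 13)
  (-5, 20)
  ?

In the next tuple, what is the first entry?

First entry: -17, -14, -11, -8, -5 → -2 (+3 each step).

-2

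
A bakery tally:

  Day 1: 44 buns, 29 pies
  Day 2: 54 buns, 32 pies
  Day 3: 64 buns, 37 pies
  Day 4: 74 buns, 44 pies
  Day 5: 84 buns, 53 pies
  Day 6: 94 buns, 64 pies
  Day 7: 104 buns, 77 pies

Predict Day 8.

Buns: +10 each step; 44, 54, 64, 74, 84, 94, 104 → 114.
Pies: differences are 3, 5, 7, … (increasing by 2 each time), so 29, 32, 37, 44, 53, 64, 77 → 92.
Putting it together: 114 buns, 92 pies.

114 buns, 92 pies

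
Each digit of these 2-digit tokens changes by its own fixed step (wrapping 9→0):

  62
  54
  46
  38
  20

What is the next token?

12

First digit goes 6, 5, 4, 3, 2 → 1 (−1 each step, mod 10).
Second digit: +2 each step, mod 10, so 2, 4, 6, 8, 0 → 2.
So the next token is 12.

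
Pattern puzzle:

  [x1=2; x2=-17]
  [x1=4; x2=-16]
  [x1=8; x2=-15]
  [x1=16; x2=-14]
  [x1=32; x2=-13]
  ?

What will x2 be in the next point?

X2: +1 each step; -17, -16, -15, -14, -13 → -12.

-12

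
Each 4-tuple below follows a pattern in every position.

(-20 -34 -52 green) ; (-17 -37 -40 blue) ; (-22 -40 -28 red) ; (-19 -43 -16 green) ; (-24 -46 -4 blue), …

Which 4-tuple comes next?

(-21 -49 8 red)

First component: alternating steps +3, −5, +3, −5, …, so -20, -17, -22, -19, -24 → -21.
Second component — −3 each step: -34, -37, -40, -43, -46 → -49.
Third component goes -52, -40, -28, -16, -4 → 8 (+12 each step).
Colour: repeats green → blue → red, so green, blue, red, green, blue → red.
So the next 4-tuple is (-21 -49 8 red).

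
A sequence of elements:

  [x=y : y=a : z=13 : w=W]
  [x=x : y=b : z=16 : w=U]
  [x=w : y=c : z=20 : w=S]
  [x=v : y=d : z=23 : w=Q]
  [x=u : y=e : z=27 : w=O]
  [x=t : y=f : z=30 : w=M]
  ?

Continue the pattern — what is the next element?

[x=s : y=g : z=34 : w=K]

X: letters move back 1 place in the alphabet, so y, x, w, v, u, t → s.
Y goes a, b, c, d, e, f → g (letters move forward 1 place in the alphabet).
Z: alternating steps +3, +4, +3, +4, …, so 13, 16, 20, 23, 27, 30 → 34.
For the w, letters move back 2 places in the alphabet: W, U, S, Q, O, M → K.
So the next element is [x=s : y=g : z=34 : w=K].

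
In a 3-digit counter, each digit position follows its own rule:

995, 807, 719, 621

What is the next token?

533

First digit: −1 each step, mod 10, so 9, 8, 7, 6 → 5.
Second digit: +1 each step, mod 10; 9, 0, 1, 2 → 3.
Third digit goes 5, 7, 9, 1 → 3 (+2 each step, mod 10).
So the next token is 533.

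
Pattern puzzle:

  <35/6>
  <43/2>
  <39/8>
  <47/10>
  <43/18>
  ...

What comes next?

First coordinate goes 35, 43, 39, 47, 43 → 51 (alternating steps +8, −4, +8, −4, …).
Second coordinate: 6, 2, 8, 10, 18 → 28 (each term is the sum of the two before it).
Combining the parts gives <51/28>.

<51/28>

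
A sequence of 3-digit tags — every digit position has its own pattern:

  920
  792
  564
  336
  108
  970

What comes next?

For the first digit, −2 each step, mod 10: 9, 7, 5, 3, 1, 9 → 7.
Second digit goes 2, 9, 6, 3, 0, 7 → 4 (−3 each step, mod 10).
Third digit: +2 each step, mod 10; 0, 2, 4, 6, 8, 0 → 2.
Combining the parts gives 742.

742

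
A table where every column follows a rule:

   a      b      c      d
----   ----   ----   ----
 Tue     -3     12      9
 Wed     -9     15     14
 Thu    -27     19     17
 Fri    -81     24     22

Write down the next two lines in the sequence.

Sat  -243  30  25; Sun  -729  37  30

Column a goes Tue, Wed, Thu, Fri → Sat → Sun (runs through the weekdays Mon→Sun).
For the column b, ×3 each step: -3, -9, -27, -81 → -243 → -729.
Column c goes 12, 15, 19, 24 → 30 → 37 (differences are 3, 4, 5, … (increasing by 1 each time)).
Column d — alternating steps +5, +3, +5, +3, …: 9, 14, 17, 22 → 25 → 30.
So the next two lines are Sat  -243  30  25 and Sun  -729  37  30.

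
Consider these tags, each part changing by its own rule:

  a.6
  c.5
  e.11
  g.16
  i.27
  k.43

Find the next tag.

m.70

Letter: letters move forward 2 places in the alphabet; a, c, e, g, i, k → m.
Second component: 6, 5, 11, 16, 27, 43 → 70 (each term is the sum of the two before it).
So the next tag is m.70.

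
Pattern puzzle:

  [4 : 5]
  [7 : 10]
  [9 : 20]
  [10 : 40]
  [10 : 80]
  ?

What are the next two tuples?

[9 : 160], [7 : 320]

First value — differences are 3, 2, 1, … (decreasing by 1 each time): 4, 7, 9, 10, 10 → 9 → 7.
Second value — ×2 each step: 5, 10, 20, 40, 80 → 160 → 320.
So the next two tuples are [9 : 160] and [7 : 320].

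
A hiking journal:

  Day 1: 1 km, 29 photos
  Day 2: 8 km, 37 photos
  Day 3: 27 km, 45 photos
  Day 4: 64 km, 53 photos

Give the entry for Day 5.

Km goes 1, 8, 27, 64 → 125 (perfect cubes: 1³, 2³, 3³, …).
Photos goes 29, 37, 45, 53 → 61 (+8 each step).
So the next line is 125 km, 61 photos.

125 km, 61 photos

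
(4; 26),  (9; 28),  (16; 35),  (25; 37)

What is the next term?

For the first coordinate, perfect squares: 2², 3², 4², …: 4, 9, 16, 25 → 36.
For the second coordinate, alternating steps +2, +7, +2, +7, …: 26, 28, 35, 37 → 44.
Combining the parts gives (36; 44).

(36; 44)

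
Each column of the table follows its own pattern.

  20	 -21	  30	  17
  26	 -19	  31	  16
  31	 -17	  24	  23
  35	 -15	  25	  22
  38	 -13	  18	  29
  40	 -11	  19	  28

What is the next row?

First component: 20, 26, 31, 35, 38, 40 → 41 (differences are 6, 5, 4, … (decreasing by 1 each time)).
Second component: +2 each step; -21, -19, -17, -15, -13, -11 → -9.
Third component: alternating steps +1, −7, +1, −7, …; 30, 31, 24, 25, 18, 19 → 12.
For the fourth component, together with the third component always sums to 47: 17, 16, 23, 22, 29, 28 → 35.
So the next row is 41  -9  12  35.

41  -9  12  35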